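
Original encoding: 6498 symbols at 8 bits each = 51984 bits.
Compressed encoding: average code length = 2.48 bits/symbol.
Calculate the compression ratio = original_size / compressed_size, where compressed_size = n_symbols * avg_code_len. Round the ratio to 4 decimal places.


original_size = n_symbols * orig_bits = 6498 * 8 = 51984 bits
compressed_size = n_symbols * avg_code_len = 6498 * 2.48 = 16115.04 bits
ratio = original_size / compressed_size = 51984 / 16115.04 = 3.2258

Compression ratio = 3.2258


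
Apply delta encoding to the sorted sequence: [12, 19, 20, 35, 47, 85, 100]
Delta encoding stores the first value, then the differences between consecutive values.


First value: 12
Deltas:
  19 - 12 = 7
  20 - 19 = 1
  35 - 20 = 15
  47 - 35 = 12
  85 - 47 = 38
  100 - 85 = 15


Delta encoded: [12, 7, 1, 15, 12, 38, 15]


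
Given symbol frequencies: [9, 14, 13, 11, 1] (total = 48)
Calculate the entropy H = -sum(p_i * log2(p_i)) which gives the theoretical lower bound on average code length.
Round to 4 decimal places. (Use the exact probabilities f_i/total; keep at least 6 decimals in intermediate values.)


Per-symbol terms -p_i * log2(p_i) with p_i = f_i/48:
  p = 9/48 = 0.187500: log2(p) = -2.415037, -p*log2(p) = 0.452820
  p = 14/48 = 0.291667: log2(p) = -1.777608, -p*log2(p) = 0.518469
  p = 13/48 = 0.270833: log2(p) = -1.884523, -p*log2(p) = 0.510392
  p = 11/48 = 0.229167: log2(p) = -2.125531, -p*log2(p) = 0.487101
  p = 1/48 = 0.020833: log2(p) = -5.584963, -p*log2(p) = 0.116353
H = 0.452820 + 0.518469 + 0.510392 + 0.487101 + 0.116353 = 2.085135

H = 2.0851 bits/symbol


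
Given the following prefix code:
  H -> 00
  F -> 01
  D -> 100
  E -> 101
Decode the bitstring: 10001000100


Decoding step by step:
Bits 100 -> D
Bits 01 -> F
Bits 00 -> H
Bits 01 -> F
Bits 00 -> H


Decoded message: DFHFH


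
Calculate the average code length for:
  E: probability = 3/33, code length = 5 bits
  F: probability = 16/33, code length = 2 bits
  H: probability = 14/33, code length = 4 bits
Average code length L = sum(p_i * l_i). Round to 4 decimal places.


Weighted contributions p_i * l_i:
  E: (3/33) * 5 = 15/33
  F: (16/33) * 2 = 32/33
  H: (14/33) * 4 = 56/33
Sum = (15 + 32 + 56)/33 = 103/33

L = 103/33 = 3.1212 bits/symbol


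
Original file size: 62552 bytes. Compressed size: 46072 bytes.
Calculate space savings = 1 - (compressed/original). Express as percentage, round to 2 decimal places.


ratio = compressed/original = 46072/62552 = 0.736539
savings = 1 - ratio = 1 - 0.736539 = 0.263461
as a percentage: 0.263461 * 100 = 26.35%

Space savings = 1 - 46072/62552 = 26.35%


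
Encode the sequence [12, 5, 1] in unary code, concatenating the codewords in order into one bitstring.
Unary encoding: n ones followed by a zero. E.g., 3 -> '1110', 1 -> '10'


Encode each number as n ones followed by a terminating 0:
  12 -> 1111111111110 (13 bits)
  5 -> 111110 (6 bits)
  1 -> 10 (2 bits)
Total length = 13 + 6 + 2 = 21 bits.

Unary([12, 5, 1]) = 111111111111011111010 (21 bits)


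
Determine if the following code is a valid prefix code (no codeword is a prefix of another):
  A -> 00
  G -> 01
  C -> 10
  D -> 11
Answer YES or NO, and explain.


Checking each pair (does one codeword prefix another?):
  A='00' vs G='01': no prefix
  A='00' vs C='10': no prefix
  A='00' vs D='11': no prefix
  G='01' vs A='00': no prefix
  G='01' vs C='10': no prefix
  G='01' vs D='11': no prefix
  C='10' vs A='00': no prefix
  C='10' vs G='01': no prefix
  C='10' vs D='11': no prefix
  D='11' vs A='00': no prefix
  D='11' vs G='01': no prefix
  D='11' vs C='10': no prefix
No violation found over all pairs.

YES -- this is a valid prefix code. No codeword is a prefix of any other codeword.


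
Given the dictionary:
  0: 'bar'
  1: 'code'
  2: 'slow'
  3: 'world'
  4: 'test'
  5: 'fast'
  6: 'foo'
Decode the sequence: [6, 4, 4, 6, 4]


Look up each index in the dictionary:
  6 -> 'foo'
  4 -> 'test'
  4 -> 'test'
  6 -> 'foo'
  4 -> 'test'

Decoded: "foo test test foo test"


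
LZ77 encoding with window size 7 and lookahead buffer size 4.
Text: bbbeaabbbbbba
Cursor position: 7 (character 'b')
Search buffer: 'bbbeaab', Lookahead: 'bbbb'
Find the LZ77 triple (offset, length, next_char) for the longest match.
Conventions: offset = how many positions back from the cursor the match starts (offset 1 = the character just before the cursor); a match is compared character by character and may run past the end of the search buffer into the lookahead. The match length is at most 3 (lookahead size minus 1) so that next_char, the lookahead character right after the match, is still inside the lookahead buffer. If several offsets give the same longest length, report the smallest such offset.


Try each offset into the search buffer:
  offset=1 (pos 6, char 'b'): match length 3
  offset=2 (pos 5, char 'a'): match length 0
  offset=3 (pos 4, char 'a'): match length 0
  offset=4 (pos 3, char 'e'): match length 0
  offset=5 (pos 2, char 'b'): match length 1
  offset=6 (pos 1, char 'b'): match length 2
  offset=7 (pos 0, char 'b'): match length 3
Longest match has length 3, found at offsets 1, 7; take the smallest, offset 1.
next_char = character at position 7 + 3 = 10 -> 'b'

Best match: offset=1, length=3 (matching 'bbb' starting at position 6)
LZ77 triple: (1, 3, 'b')


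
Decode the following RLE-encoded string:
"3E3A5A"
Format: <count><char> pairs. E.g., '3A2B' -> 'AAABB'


Expanding each <count><char> pair:
  3E -> 'EEE'
  3A -> 'AAA'
  5A -> 'AAAAA'

Decoded = EEEAAAAAAAA


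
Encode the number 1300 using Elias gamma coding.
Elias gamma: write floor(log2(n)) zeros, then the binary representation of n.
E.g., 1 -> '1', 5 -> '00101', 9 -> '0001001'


num_bits = floor(log2(1300)) + 1 = 11
leading_zeros = num_bits - 1 = 10
binary(1300) = 10100010100

Elias gamma(1300) = '0000000000' + '10100010100' = 000000000010100010100 (21 bits)


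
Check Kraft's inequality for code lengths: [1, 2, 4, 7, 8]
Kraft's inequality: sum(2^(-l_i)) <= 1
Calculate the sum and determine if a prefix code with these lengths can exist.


Sum = 2^(-1) + 2^(-2) + 2^(-4) + 2^(-7) + 2^(-8)
    = 0.5 + 0.25 + 0.0625 + 0.0078125 + 0.00390625
    = 211/256 = 0.82421875
Since 0.82421875 <= 1, Kraft's inequality IS satisfied.
A prefix code with these lengths CAN exist.

Kraft sum = 0.82421875. Satisfied.


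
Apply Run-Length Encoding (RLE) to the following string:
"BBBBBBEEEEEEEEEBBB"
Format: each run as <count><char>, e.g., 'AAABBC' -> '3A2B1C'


Scanning runs left to right:
  i=0: run of 'B' x 6 -> '6B'
  i=6: run of 'E' x 9 -> '9E'
  i=15: run of 'B' x 3 -> '3B'

RLE = 6B9E3B


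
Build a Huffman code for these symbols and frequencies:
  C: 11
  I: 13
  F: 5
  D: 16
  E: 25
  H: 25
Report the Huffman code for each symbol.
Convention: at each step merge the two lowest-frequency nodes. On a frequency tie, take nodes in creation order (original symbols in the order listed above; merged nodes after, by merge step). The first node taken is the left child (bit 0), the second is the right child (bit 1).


Huffman tree construction:
Step 1: Merge F(5) + C(11) = 16
Step 2: Merge I(13) + D(16) = 29
Step 3: Merge (F+C)(16) + E(25) = 41
Step 4: Merge H(25) + (I+D)(29) = 54
Step 5: Merge ((F+C)+E)(41) + (H+(I+D))(54) = 95
Read each symbol's code off the tree from the root (left child = 0, right child = 1).

Codes:
  C: 001 (length 3)
  I: 110 (length 3)
  F: 000 (length 3)
  D: 111 (length 3)
  E: 01 (length 2)
  H: 10 (length 2)
Average code length: 235/95 = 2.4737 bits/symbol


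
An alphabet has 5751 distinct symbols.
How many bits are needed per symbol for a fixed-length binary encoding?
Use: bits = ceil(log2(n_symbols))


log2(5751) = 12.4896
Bracket: 2^12 = 4096 < 5751 <= 2^13 = 8192
So ceil(log2(5751)) = 13

bits = ceil(log2(5751)) = ceil(12.4896) = 13 bits


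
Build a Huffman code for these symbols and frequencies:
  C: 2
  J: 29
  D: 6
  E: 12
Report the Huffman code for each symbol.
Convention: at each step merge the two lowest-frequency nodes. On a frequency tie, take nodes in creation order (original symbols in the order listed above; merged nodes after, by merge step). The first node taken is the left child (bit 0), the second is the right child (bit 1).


Huffman tree construction:
Step 1: Merge C(2) + D(6) = 8
Step 2: Merge (C+D)(8) + E(12) = 20
Step 3: Merge ((C+D)+E)(20) + J(29) = 49
Read each symbol's code off the tree from the root (left child = 0, right child = 1).

Codes:
  C: 000 (length 3)
  J: 1 (length 1)
  D: 001 (length 3)
  E: 01 (length 2)
Average code length: 77/49 = 1.5714 bits/symbol


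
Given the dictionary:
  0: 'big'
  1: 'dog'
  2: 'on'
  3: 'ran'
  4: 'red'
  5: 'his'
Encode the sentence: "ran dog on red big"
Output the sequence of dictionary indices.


Look up each word in the dictionary:
  'ran' -> 3
  'dog' -> 1
  'on' -> 2
  'red' -> 4
  'big' -> 0

Encoded: [3, 1, 2, 4, 0]


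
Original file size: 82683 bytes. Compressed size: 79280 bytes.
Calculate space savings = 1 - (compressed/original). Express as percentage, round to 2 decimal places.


ratio = compressed/original = 79280/82683 = 0.958843
savings = 1 - ratio = 1 - 0.958843 = 0.041157
as a percentage: 0.041157 * 100 = 4.12%

Space savings = 1 - 79280/82683 = 4.12%


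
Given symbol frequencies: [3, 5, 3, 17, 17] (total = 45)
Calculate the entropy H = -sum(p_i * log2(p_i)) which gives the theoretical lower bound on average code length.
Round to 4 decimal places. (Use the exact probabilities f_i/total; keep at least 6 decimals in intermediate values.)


Per-symbol terms -p_i * log2(p_i) with p_i = f_i/45:
  p = 3/45 = 0.066667: log2(p) = -3.906891, -p*log2(p) = 0.260459
  p = 5/45 = 0.111111: log2(p) = -3.169925, -p*log2(p) = 0.352214
  p = 3/45 = 0.066667: log2(p) = -3.906891, -p*log2(p) = 0.260459
  p = 17/45 = 0.377778: log2(p) = -1.404390, -p*log2(p) = 0.530547
  p = 17/45 = 0.377778: log2(p) = -1.404390, -p*log2(p) = 0.530547
H = 0.260459 + 0.352214 + 0.260459 + 0.530547 + 0.530547 = 1.934226

H = 1.9342 bits/symbol


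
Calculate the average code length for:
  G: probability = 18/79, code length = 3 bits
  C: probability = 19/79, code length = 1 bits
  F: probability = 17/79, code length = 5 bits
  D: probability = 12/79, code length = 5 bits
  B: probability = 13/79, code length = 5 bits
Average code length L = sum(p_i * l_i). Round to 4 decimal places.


Weighted contributions p_i * l_i:
  G: (18/79) * 3 = 54/79
  C: (19/79) * 1 = 19/79
  F: (17/79) * 5 = 85/79
  D: (12/79) * 5 = 60/79
  B: (13/79) * 5 = 65/79
Sum = (54 + 19 + 85 + 60 + 65)/79 = 283/79

L = 283/79 = 3.5823 bits/symbol


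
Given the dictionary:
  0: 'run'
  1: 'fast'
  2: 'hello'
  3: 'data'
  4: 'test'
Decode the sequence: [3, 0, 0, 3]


Look up each index in the dictionary:
  3 -> 'data'
  0 -> 'run'
  0 -> 'run'
  3 -> 'data'

Decoded: "data run run data"


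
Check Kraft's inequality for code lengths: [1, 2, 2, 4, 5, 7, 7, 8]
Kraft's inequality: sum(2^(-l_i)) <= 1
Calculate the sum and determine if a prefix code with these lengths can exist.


Sum = 2^(-1) + 2^(-2) + 2^(-2) + 2^(-4) + 2^(-5) + 2^(-7) + 2^(-7) + 2^(-8)
    = 0.5 + 0.25 + 0.25 + 0.0625 + 0.03125 + 0.0078125 + 0.0078125 + 0.00390625
    = 285/256 = 1.11328125
Since 1.11328125 > 1, Kraft's inequality is NOT satisfied.
A prefix code with these lengths CANNOT exist.

Kraft sum = 1.11328125. Not satisfied.


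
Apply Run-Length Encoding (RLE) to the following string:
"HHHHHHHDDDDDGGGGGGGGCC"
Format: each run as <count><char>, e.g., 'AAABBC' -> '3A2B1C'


Scanning runs left to right:
  i=0: run of 'H' x 7 -> '7H'
  i=7: run of 'D' x 5 -> '5D'
  i=12: run of 'G' x 8 -> '8G'
  i=20: run of 'C' x 2 -> '2C'

RLE = 7H5D8G2C


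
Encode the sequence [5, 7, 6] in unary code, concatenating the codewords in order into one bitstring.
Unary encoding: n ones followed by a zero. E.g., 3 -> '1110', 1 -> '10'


Encode each number as n ones followed by a terminating 0:
  5 -> 111110 (6 bits)
  7 -> 11111110 (8 bits)
  6 -> 1111110 (7 bits)
Total length = 6 + 8 + 7 = 21 bits.

Unary([5, 7, 6]) = 111110111111101111110 (21 bits)


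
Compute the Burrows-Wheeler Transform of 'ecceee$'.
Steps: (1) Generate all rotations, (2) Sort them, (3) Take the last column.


Rotations (sorted):
  0: $ecceee -> last char: e
  1: cceee$e -> last char: e
  2: ceee$ec -> last char: c
  3: e$eccee -> last char: e
  4: ecceee$ -> last char: $
  5: ee$ecce -> last char: e
  6: eee$ecc -> last char: c


BWT = eece$ec


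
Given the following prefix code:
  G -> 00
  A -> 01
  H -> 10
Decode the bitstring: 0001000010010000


Decoding step by step:
Bits 00 -> G
Bits 01 -> A
Bits 00 -> G
Bits 00 -> G
Bits 10 -> H
Bits 01 -> A
Bits 00 -> G
Bits 00 -> G


Decoded message: GAGGHAGG


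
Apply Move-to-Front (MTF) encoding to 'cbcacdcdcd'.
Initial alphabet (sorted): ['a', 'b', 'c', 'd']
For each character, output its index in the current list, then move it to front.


MTF encoding:
'c': index 2 in ['a', 'b', 'c', 'd'] -> ['c', 'a', 'b', 'd']
'b': index 2 in ['c', 'a', 'b', 'd'] -> ['b', 'c', 'a', 'd']
'c': index 1 in ['b', 'c', 'a', 'd'] -> ['c', 'b', 'a', 'd']
'a': index 2 in ['c', 'b', 'a', 'd'] -> ['a', 'c', 'b', 'd']
'c': index 1 in ['a', 'c', 'b', 'd'] -> ['c', 'a', 'b', 'd']
'd': index 3 in ['c', 'a', 'b', 'd'] -> ['d', 'c', 'a', 'b']
'c': index 1 in ['d', 'c', 'a', 'b'] -> ['c', 'd', 'a', 'b']
'd': index 1 in ['c', 'd', 'a', 'b'] -> ['d', 'c', 'a', 'b']
'c': index 1 in ['d', 'c', 'a', 'b'] -> ['c', 'd', 'a', 'b']
'd': index 1 in ['c', 'd', 'a', 'b'] -> ['d', 'c', 'a', 'b']


Output: [2, 2, 1, 2, 1, 3, 1, 1, 1, 1]


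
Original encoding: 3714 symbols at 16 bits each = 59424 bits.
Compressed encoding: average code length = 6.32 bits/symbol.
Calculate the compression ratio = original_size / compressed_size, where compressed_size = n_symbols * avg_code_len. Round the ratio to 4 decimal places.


original_size = n_symbols * orig_bits = 3714 * 16 = 59424 bits
compressed_size = n_symbols * avg_code_len = 3714 * 6.32 = 23472.48 bits
ratio = original_size / compressed_size = 59424 / 23472.48 = 2.5316

Compression ratio = 2.5316


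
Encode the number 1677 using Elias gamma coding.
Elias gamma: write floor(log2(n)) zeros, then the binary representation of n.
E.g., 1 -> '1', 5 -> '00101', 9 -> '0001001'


num_bits = floor(log2(1677)) + 1 = 11
leading_zeros = num_bits - 1 = 10
binary(1677) = 11010001101

Elias gamma(1677) = '0000000000' + '11010001101' = 000000000011010001101 (21 bits)


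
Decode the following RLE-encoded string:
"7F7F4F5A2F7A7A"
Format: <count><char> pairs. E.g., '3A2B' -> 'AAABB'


Expanding each <count><char> pair:
  7F -> 'FFFFFFF'
  7F -> 'FFFFFFF'
  4F -> 'FFFF'
  5A -> 'AAAAA'
  2F -> 'FF'
  7A -> 'AAAAAAA'
  7A -> 'AAAAAAA'

Decoded = FFFFFFFFFFFFFFFFFFAAAAAFFAAAAAAAAAAAAAA


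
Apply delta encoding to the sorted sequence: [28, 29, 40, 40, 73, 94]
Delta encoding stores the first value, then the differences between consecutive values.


First value: 28
Deltas:
  29 - 28 = 1
  40 - 29 = 11
  40 - 40 = 0
  73 - 40 = 33
  94 - 73 = 21


Delta encoded: [28, 1, 11, 0, 33, 21]


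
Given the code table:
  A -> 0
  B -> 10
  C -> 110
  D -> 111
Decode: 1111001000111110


Decoding:
111 -> D
10 -> B
0 -> A
10 -> B
0 -> A
0 -> A
111 -> D
110 -> C


Result: DBABAADC


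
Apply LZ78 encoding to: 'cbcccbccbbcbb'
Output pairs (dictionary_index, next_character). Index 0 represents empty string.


LZ78 encoding steps:
Dictionary: {0: ''}
Step 1: w='' (idx 0), next='c' -> output (0, 'c'), add 'c' as idx 1
Step 2: w='' (idx 0), next='b' -> output (0, 'b'), add 'b' as idx 2
Step 3: w='c' (idx 1), next='c' -> output (1, 'c'), add 'cc' as idx 3
Step 4: w='c' (idx 1), next='b' -> output (1, 'b'), add 'cb' as idx 4
Step 5: w='cc' (idx 3), next='b' -> output (3, 'b'), add 'ccb' as idx 5
Step 6: w='b' (idx 2), next='c' -> output (2, 'c'), add 'bc' as idx 6
Step 7: w='b' (idx 2), next='b' -> output (2, 'b'), add 'bb' as idx 7


Encoded: [(0, 'c'), (0, 'b'), (1, 'c'), (1, 'b'), (3, 'b'), (2, 'c'), (2, 'b')]


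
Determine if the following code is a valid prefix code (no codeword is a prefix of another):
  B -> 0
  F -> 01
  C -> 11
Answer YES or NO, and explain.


Checking each pair (does one codeword prefix another?):
  B='0' vs F='01': prefix -- VIOLATION

NO -- this is NOT a valid prefix code. B (0) is a prefix of F (01).


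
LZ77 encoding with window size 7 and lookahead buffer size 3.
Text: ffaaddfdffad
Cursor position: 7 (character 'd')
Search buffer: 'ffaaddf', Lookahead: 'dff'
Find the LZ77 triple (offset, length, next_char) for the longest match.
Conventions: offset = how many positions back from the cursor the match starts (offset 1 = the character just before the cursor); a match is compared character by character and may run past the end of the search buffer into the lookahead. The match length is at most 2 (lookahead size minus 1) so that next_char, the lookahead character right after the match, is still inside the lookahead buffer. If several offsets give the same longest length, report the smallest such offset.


Try each offset into the search buffer:
  offset=1 (pos 6, char 'f'): match length 0
  offset=2 (pos 5, char 'd'): match length 2
  offset=3 (pos 4, char 'd'): match length 1
  offset=4 (pos 3, char 'a'): match length 0
  offset=5 (pos 2, char 'a'): match length 0
  offset=6 (pos 1, char 'f'): match length 0
  offset=7 (pos 0, char 'f'): match length 0
Longest match has length 2 at offset 2.
next_char = character at position 7 + 2 = 9 -> 'f'

Best match: offset=2, length=2 (matching 'df' starting at position 5)
LZ77 triple: (2, 2, 'f')


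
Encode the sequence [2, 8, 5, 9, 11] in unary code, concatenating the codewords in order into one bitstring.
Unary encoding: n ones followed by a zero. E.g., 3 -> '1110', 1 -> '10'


Encode each number as n ones followed by a terminating 0:
  2 -> 110 (3 bits)
  8 -> 111111110 (9 bits)
  5 -> 111110 (6 bits)
  9 -> 1111111110 (10 bits)
  11 -> 111111111110 (12 bits)
Total length = 3 + 9 + 6 + 10 + 12 = 40 bits.

Unary([2, 8, 5, 9, 11]) = 1101111111101111101111111110111111111110 (40 bits)


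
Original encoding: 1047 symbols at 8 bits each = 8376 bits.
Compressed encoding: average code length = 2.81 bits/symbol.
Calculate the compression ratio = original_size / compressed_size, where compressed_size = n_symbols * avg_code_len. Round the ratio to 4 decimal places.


original_size = n_symbols * orig_bits = 1047 * 8 = 8376 bits
compressed_size = n_symbols * avg_code_len = 1047 * 2.81 = 2942.07 bits
ratio = original_size / compressed_size = 8376 / 2942.07 = 2.847

Compression ratio = 2.847


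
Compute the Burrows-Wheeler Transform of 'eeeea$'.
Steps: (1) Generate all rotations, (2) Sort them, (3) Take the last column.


Rotations (sorted):
  0: $eeeea -> last char: a
  1: a$eeee -> last char: e
  2: ea$eee -> last char: e
  3: eea$ee -> last char: e
  4: eeea$e -> last char: e
  5: eeeea$ -> last char: $


BWT = aeeee$


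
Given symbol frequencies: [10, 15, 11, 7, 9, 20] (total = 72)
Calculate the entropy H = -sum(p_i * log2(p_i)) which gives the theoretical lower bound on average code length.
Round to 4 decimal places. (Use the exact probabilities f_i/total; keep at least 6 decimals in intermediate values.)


Per-symbol terms -p_i * log2(p_i) with p_i = f_i/72:
  p = 10/72 = 0.138889: log2(p) = -2.847997, -p*log2(p) = 0.395555
  p = 15/72 = 0.208333: log2(p) = -2.263034, -p*log2(p) = 0.471466
  p = 11/72 = 0.152778: log2(p) = -2.710493, -p*log2(p) = 0.414103
  p = 7/72 = 0.097222: log2(p) = -3.362570, -p*log2(p) = 0.326917
  p = 9/72 = 0.125000: log2(p) = -3.000000, -p*log2(p) = 0.375000
  p = 20/72 = 0.277778: log2(p) = -1.847997, -p*log2(p) = 0.513332
H = 0.395555 + 0.471466 + 0.414103 + 0.326917 + 0.375000 + 0.513332 = 2.496373

H = 2.4964 bits/symbol


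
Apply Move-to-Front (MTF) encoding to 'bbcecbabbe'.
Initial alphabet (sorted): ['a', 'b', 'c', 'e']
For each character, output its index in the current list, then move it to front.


MTF encoding:
'b': index 1 in ['a', 'b', 'c', 'e'] -> ['b', 'a', 'c', 'e']
'b': index 0 in ['b', 'a', 'c', 'e'] -> ['b', 'a', 'c', 'e']
'c': index 2 in ['b', 'a', 'c', 'e'] -> ['c', 'b', 'a', 'e']
'e': index 3 in ['c', 'b', 'a', 'e'] -> ['e', 'c', 'b', 'a']
'c': index 1 in ['e', 'c', 'b', 'a'] -> ['c', 'e', 'b', 'a']
'b': index 2 in ['c', 'e', 'b', 'a'] -> ['b', 'c', 'e', 'a']
'a': index 3 in ['b', 'c', 'e', 'a'] -> ['a', 'b', 'c', 'e']
'b': index 1 in ['a', 'b', 'c', 'e'] -> ['b', 'a', 'c', 'e']
'b': index 0 in ['b', 'a', 'c', 'e'] -> ['b', 'a', 'c', 'e']
'e': index 3 in ['b', 'a', 'c', 'e'] -> ['e', 'b', 'a', 'c']


Output: [1, 0, 2, 3, 1, 2, 3, 1, 0, 3]


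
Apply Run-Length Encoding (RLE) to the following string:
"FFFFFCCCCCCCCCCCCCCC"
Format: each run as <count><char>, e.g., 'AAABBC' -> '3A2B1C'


Scanning runs left to right:
  i=0: run of 'F' x 5 -> '5F'
  i=5: run of 'C' x 15 -> '15C'

RLE = 5F15C


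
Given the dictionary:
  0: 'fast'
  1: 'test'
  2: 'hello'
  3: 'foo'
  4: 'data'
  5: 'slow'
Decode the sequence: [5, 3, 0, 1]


Look up each index in the dictionary:
  5 -> 'slow'
  3 -> 'foo'
  0 -> 'fast'
  1 -> 'test'

Decoded: "slow foo fast test"


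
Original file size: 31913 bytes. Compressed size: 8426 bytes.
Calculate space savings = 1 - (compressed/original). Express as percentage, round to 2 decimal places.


ratio = compressed/original = 8426/31913 = 0.26403
savings = 1 - ratio = 1 - 0.26403 = 0.73597
as a percentage: 0.73597 * 100 = 73.6%

Space savings = 1 - 8426/31913 = 73.6%


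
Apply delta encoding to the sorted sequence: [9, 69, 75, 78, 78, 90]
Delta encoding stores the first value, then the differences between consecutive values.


First value: 9
Deltas:
  69 - 9 = 60
  75 - 69 = 6
  78 - 75 = 3
  78 - 78 = 0
  90 - 78 = 12


Delta encoded: [9, 60, 6, 3, 0, 12]


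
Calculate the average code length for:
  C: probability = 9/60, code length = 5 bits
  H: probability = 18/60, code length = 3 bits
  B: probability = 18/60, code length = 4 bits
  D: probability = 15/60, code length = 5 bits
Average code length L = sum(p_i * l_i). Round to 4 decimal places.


Weighted contributions p_i * l_i:
  C: (9/60) * 5 = 45/60
  H: (18/60) * 3 = 54/60
  B: (18/60) * 4 = 72/60
  D: (15/60) * 5 = 75/60
Sum = (45 + 54 + 72 + 75)/60 = 246/60

L = 246/60 = 4.1000 bits/symbol


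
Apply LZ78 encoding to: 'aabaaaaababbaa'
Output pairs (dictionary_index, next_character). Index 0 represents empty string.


LZ78 encoding steps:
Dictionary: {0: ''}
Step 1: w='' (idx 0), next='a' -> output (0, 'a'), add 'a' as idx 1
Step 2: w='a' (idx 1), next='b' -> output (1, 'b'), add 'ab' as idx 2
Step 3: w='a' (idx 1), next='a' -> output (1, 'a'), add 'aa' as idx 3
Step 4: w='aa' (idx 3), next='a' -> output (3, 'a'), add 'aaa' as idx 4
Step 5: w='' (idx 0), next='b' -> output (0, 'b'), add 'b' as idx 5
Step 6: w='ab' (idx 2), next='b' -> output (2, 'b'), add 'abb' as idx 6
Step 7: w='aa' (idx 3), end of input -> output (3, '')


Encoded: [(0, 'a'), (1, 'b'), (1, 'a'), (3, 'a'), (0, 'b'), (2, 'b'), (3, '')]


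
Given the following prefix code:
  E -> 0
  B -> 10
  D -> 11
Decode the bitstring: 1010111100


Decoding step by step:
Bits 10 -> B
Bits 10 -> B
Bits 11 -> D
Bits 11 -> D
Bits 0 -> E
Bits 0 -> E


Decoded message: BBDDEE


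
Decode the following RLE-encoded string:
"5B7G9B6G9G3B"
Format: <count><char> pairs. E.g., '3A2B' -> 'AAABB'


Expanding each <count><char> pair:
  5B -> 'BBBBB'
  7G -> 'GGGGGGG'
  9B -> 'BBBBBBBBB'
  6G -> 'GGGGGG'
  9G -> 'GGGGGGGGG'
  3B -> 'BBB'

Decoded = BBBBBGGGGGGGBBBBBBBBBGGGGGGGGGGGGGGGBBB


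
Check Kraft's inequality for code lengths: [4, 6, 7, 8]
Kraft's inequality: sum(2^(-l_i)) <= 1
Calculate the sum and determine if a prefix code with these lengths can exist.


Sum = 2^(-4) + 2^(-6) + 2^(-7) + 2^(-8)
    = 0.0625 + 0.015625 + 0.0078125 + 0.00390625
    = 23/256 = 0.08984375
Since 0.08984375 <= 1, Kraft's inequality IS satisfied.
A prefix code with these lengths CAN exist.

Kraft sum = 0.08984375. Satisfied.


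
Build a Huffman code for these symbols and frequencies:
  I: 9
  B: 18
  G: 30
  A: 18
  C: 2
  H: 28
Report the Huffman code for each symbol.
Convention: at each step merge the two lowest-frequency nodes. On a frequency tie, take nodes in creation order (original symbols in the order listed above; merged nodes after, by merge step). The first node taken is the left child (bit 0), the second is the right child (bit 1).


Huffman tree construction:
Step 1: Merge C(2) + I(9) = 11
Step 2: Merge (C+I)(11) + B(18) = 29
Step 3: Merge A(18) + H(28) = 46
Step 4: Merge ((C+I)+B)(29) + G(30) = 59
Step 5: Merge (A+H)(46) + (((C+I)+B)+G)(59) = 105
Read each symbol's code off the tree from the root (left child = 0, right child = 1).

Codes:
  I: 1001 (length 4)
  B: 101 (length 3)
  G: 11 (length 2)
  A: 00 (length 2)
  C: 1000 (length 4)
  H: 01 (length 2)
Average code length: 250/105 = 2.3810 bits/symbol


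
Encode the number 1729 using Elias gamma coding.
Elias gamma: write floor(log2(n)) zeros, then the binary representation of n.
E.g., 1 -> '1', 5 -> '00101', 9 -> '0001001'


num_bits = floor(log2(1729)) + 1 = 11
leading_zeros = num_bits - 1 = 10
binary(1729) = 11011000001

Elias gamma(1729) = '0000000000' + '11011000001' = 000000000011011000001 (21 bits)


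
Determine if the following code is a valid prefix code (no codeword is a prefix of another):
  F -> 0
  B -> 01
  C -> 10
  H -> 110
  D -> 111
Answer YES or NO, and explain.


Checking each pair (does one codeword prefix another?):
  F='0' vs B='01': prefix -- VIOLATION

NO -- this is NOT a valid prefix code. F (0) is a prefix of B (01).


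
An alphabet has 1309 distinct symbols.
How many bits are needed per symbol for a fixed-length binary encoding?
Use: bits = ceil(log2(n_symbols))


log2(1309) = 10.3542
Bracket: 2^10 = 1024 < 1309 <= 2^11 = 2048
So ceil(log2(1309)) = 11

bits = ceil(log2(1309)) = ceil(10.3542) = 11 bits


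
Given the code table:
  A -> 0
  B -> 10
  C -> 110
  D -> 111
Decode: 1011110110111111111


Decoding:
10 -> B
111 -> D
10 -> B
110 -> C
111 -> D
111 -> D
111 -> D


Result: BDBCDDD


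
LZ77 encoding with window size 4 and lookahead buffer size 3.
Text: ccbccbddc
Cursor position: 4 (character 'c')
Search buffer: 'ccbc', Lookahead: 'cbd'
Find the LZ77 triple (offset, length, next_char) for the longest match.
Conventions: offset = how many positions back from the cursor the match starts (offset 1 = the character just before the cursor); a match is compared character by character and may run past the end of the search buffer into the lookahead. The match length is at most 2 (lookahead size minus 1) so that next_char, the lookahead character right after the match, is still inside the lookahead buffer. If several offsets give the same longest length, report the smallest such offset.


Try each offset into the search buffer:
  offset=1 (pos 3, char 'c'): match length 1
  offset=2 (pos 2, char 'b'): match length 0
  offset=3 (pos 1, char 'c'): match length 2
  offset=4 (pos 0, char 'c'): match length 1
Longest match has length 2 at offset 3.
next_char = character at position 4 + 2 = 6 -> 'd'

Best match: offset=3, length=2 (matching 'cb' starting at position 1)
LZ77 triple: (3, 2, 'd')


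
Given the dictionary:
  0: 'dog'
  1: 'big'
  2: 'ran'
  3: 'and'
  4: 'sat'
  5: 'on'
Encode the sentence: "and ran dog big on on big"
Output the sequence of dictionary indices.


Look up each word in the dictionary:
  'and' -> 3
  'ran' -> 2
  'dog' -> 0
  'big' -> 1
  'on' -> 5
  'on' -> 5
  'big' -> 1

Encoded: [3, 2, 0, 1, 5, 5, 1]


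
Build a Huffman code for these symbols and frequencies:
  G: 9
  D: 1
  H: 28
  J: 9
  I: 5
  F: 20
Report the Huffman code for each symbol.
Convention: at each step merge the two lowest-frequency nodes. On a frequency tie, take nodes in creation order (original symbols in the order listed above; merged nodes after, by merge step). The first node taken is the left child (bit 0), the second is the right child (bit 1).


Huffman tree construction:
Step 1: Merge D(1) + I(5) = 6
Step 2: Merge (D+I)(6) + G(9) = 15
Step 3: Merge J(9) + ((D+I)+G)(15) = 24
Step 4: Merge F(20) + (J+((D+I)+G))(24) = 44
Step 5: Merge H(28) + (F+(J+((D+I)+G)))(44) = 72
Read each symbol's code off the tree from the root (left child = 0, right child = 1).

Codes:
  G: 1111 (length 4)
  D: 11100 (length 5)
  H: 0 (length 1)
  J: 110 (length 3)
  I: 11101 (length 5)
  F: 10 (length 2)
Average code length: 161/72 = 2.2361 bits/symbol


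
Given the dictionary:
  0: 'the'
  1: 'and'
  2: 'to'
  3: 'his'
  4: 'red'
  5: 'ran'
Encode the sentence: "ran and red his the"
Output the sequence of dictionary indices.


Look up each word in the dictionary:
  'ran' -> 5
  'and' -> 1
  'red' -> 4
  'his' -> 3
  'the' -> 0

Encoded: [5, 1, 4, 3, 0]


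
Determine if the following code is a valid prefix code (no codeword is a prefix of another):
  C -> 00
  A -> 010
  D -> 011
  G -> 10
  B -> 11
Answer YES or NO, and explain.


Checking each pair (does one codeword prefix another?):
  C='00' vs A='010': no prefix
  C='00' vs D='011': no prefix
  C='00' vs G='10': no prefix
  C='00' vs B='11': no prefix
  A='010' vs C='00': no prefix
  A='010' vs D='011': no prefix
  A='010' vs G='10': no prefix
  A='010' vs B='11': no prefix
  D='011' vs C='00': no prefix
  D='011' vs A='010': no prefix
  D='011' vs G='10': no prefix
  D='011' vs B='11': no prefix
  G='10' vs C='00': no prefix
  G='10' vs A='010': no prefix
  G='10' vs D='011': no prefix
  G='10' vs B='11': no prefix
  B='11' vs C='00': no prefix
  B='11' vs A='010': no prefix
  B='11' vs D='011': no prefix
  B='11' vs G='10': no prefix
No violation found over all pairs.

YES -- this is a valid prefix code. No codeword is a prefix of any other codeword.


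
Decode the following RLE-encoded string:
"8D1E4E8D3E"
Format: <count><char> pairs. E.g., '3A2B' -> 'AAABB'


Expanding each <count><char> pair:
  8D -> 'DDDDDDDD'
  1E -> 'E'
  4E -> 'EEEE'
  8D -> 'DDDDDDDD'
  3E -> 'EEE'

Decoded = DDDDDDDDEEEEEDDDDDDDDEEE


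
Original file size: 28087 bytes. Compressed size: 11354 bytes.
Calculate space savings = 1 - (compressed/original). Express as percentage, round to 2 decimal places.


ratio = compressed/original = 11354/28087 = 0.404244
savings = 1 - ratio = 1 - 0.404244 = 0.595756
as a percentage: 0.595756 * 100 = 59.58%

Space savings = 1 - 11354/28087 = 59.58%


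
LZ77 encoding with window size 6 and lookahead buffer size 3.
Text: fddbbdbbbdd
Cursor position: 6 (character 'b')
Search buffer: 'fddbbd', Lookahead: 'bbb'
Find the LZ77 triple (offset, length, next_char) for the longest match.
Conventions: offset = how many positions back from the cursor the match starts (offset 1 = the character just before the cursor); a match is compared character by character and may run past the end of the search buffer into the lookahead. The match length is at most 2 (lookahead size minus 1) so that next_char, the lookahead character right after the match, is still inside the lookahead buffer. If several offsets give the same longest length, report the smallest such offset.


Try each offset into the search buffer:
  offset=1 (pos 5, char 'd'): match length 0
  offset=2 (pos 4, char 'b'): match length 1
  offset=3 (pos 3, char 'b'): match length 2
  offset=4 (pos 2, char 'd'): match length 0
  offset=5 (pos 1, char 'd'): match length 0
  offset=6 (pos 0, char 'f'): match length 0
Longest match has length 2 at offset 3.
next_char = character at position 6 + 2 = 8 -> 'b'

Best match: offset=3, length=2 (matching 'bb' starting at position 3)
LZ77 triple: (3, 2, 'b')


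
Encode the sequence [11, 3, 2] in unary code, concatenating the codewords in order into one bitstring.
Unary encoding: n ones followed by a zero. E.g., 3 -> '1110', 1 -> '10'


Encode each number as n ones followed by a terminating 0:
  11 -> 111111111110 (12 bits)
  3 -> 1110 (4 bits)
  2 -> 110 (3 bits)
Total length = 12 + 4 + 3 = 19 bits.

Unary([11, 3, 2]) = 1111111111101110110 (19 bits)


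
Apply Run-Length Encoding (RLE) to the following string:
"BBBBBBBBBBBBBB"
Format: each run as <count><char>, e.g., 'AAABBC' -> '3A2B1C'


Scanning runs left to right:
  i=0: run of 'B' x 14 -> '14B'

RLE = 14B


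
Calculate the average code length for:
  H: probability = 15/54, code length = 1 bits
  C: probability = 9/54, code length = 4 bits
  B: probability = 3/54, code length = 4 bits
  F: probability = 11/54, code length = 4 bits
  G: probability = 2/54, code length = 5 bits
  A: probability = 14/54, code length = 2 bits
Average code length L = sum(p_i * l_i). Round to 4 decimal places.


Weighted contributions p_i * l_i:
  H: (15/54) * 1 = 15/54
  C: (9/54) * 4 = 36/54
  B: (3/54) * 4 = 12/54
  F: (11/54) * 4 = 44/54
  G: (2/54) * 5 = 10/54
  A: (14/54) * 2 = 28/54
Sum = (15 + 36 + 12 + 44 + 10 + 28)/54 = 145/54

L = 145/54 = 2.6852 bits/symbol


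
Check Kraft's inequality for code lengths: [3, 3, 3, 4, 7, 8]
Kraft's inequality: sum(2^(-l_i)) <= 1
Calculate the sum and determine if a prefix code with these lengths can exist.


Sum = 2^(-3) + 2^(-3) + 2^(-3) + 2^(-4) + 2^(-7) + 2^(-8)
    = 0.125 + 0.125 + 0.125 + 0.0625 + 0.0078125 + 0.00390625
    = 115/256 = 0.44921875
Since 0.44921875 <= 1, Kraft's inequality IS satisfied.
A prefix code with these lengths CAN exist.

Kraft sum = 0.44921875. Satisfied.


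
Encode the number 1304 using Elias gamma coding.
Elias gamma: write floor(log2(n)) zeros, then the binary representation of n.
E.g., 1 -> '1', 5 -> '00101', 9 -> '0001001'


num_bits = floor(log2(1304)) + 1 = 11
leading_zeros = num_bits - 1 = 10
binary(1304) = 10100011000

Elias gamma(1304) = '0000000000' + '10100011000' = 000000000010100011000 (21 bits)


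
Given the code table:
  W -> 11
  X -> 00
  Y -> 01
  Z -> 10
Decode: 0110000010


Decoding:
01 -> Y
10 -> Z
00 -> X
00 -> X
10 -> Z


Result: YZXXZ


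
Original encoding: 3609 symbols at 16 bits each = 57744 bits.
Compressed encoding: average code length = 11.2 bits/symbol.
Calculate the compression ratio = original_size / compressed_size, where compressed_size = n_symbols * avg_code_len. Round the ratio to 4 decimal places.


original_size = n_symbols * orig_bits = 3609 * 16 = 57744 bits
compressed_size = n_symbols * avg_code_len = 3609 * 11.2 = 40420.8 bits
ratio = original_size / compressed_size = 57744 / 40420.8 = 1.4286

Compression ratio = 1.4286


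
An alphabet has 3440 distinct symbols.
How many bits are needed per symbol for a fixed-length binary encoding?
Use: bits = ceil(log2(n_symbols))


log2(3440) = 11.7482
Bracket: 2^11 = 2048 < 3440 <= 2^12 = 4096
So ceil(log2(3440)) = 12

bits = ceil(log2(3440)) = ceil(11.7482) = 12 bits


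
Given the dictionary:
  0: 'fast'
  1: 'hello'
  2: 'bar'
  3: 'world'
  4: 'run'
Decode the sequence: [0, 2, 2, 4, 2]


Look up each index in the dictionary:
  0 -> 'fast'
  2 -> 'bar'
  2 -> 'bar'
  4 -> 'run'
  2 -> 'bar'

Decoded: "fast bar bar run bar"


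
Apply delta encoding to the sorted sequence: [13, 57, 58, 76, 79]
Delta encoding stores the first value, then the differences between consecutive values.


First value: 13
Deltas:
  57 - 13 = 44
  58 - 57 = 1
  76 - 58 = 18
  79 - 76 = 3


Delta encoded: [13, 44, 1, 18, 3]


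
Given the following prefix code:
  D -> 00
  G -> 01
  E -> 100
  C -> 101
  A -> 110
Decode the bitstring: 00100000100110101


Decoding step by step:
Bits 00 -> D
Bits 100 -> E
Bits 00 -> D
Bits 01 -> G
Bits 00 -> D
Bits 110 -> A
Bits 101 -> C


Decoded message: DEDGDAC


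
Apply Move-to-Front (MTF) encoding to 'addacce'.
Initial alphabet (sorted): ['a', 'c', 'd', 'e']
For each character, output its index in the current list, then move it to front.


MTF encoding:
'a': index 0 in ['a', 'c', 'd', 'e'] -> ['a', 'c', 'd', 'e']
'd': index 2 in ['a', 'c', 'd', 'e'] -> ['d', 'a', 'c', 'e']
'd': index 0 in ['d', 'a', 'c', 'e'] -> ['d', 'a', 'c', 'e']
'a': index 1 in ['d', 'a', 'c', 'e'] -> ['a', 'd', 'c', 'e']
'c': index 2 in ['a', 'd', 'c', 'e'] -> ['c', 'a', 'd', 'e']
'c': index 0 in ['c', 'a', 'd', 'e'] -> ['c', 'a', 'd', 'e']
'e': index 3 in ['c', 'a', 'd', 'e'] -> ['e', 'c', 'a', 'd']


Output: [0, 2, 0, 1, 2, 0, 3]


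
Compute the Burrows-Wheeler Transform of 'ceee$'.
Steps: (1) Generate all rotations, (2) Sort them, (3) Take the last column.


Rotations (sorted):
  0: $ceee -> last char: e
  1: ceee$ -> last char: $
  2: e$cee -> last char: e
  3: ee$ce -> last char: e
  4: eee$c -> last char: c


BWT = e$eec


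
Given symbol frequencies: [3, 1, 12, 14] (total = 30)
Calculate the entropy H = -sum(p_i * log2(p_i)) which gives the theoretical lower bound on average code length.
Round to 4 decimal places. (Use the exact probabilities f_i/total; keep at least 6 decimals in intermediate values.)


Per-symbol terms -p_i * log2(p_i) with p_i = f_i/30:
  p = 3/30 = 0.100000: log2(p) = -3.321928, -p*log2(p) = 0.332193
  p = 1/30 = 0.033333: log2(p) = -4.906891, -p*log2(p) = 0.163563
  p = 12/30 = 0.400000: log2(p) = -1.321928, -p*log2(p) = 0.528771
  p = 14/30 = 0.466667: log2(p) = -1.099536, -p*log2(p) = 0.513117
H = 0.332193 + 0.163563 + 0.528771 + 0.513117 = 1.537644

H = 1.5376 bits/symbol


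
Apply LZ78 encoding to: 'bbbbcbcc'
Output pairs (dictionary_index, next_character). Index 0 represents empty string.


LZ78 encoding steps:
Dictionary: {0: ''}
Step 1: w='' (idx 0), next='b' -> output (0, 'b'), add 'b' as idx 1
Step 2: w='b' (idx 1), next='b' -> output (1, 'b'), add 'bb' as idx 2
Step 3: w='b' (idx 1), next='c' -> output (1, 'c'), add 'bc' as idx 3
Step 4: w='bc' (idx 3), next='c' -> output (3, 'c'), add 'bcc' as idx 4


Encoded: [(0, 'b'), (1, 'b'), (1, 'c'), (3, 'c')]


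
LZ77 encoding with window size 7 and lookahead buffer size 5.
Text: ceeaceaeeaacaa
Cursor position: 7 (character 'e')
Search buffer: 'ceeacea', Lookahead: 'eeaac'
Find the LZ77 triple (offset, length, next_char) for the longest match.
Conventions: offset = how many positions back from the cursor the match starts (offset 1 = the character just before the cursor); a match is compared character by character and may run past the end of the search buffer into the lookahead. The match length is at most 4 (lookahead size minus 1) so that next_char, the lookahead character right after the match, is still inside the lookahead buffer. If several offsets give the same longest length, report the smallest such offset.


Try each offset into the search buffer:
  offset=1 (pos 6, char 'a'): match length 0
  offset=2 (pos 5, char 'e'): match length 1
  offset=3 (pos 4, char 'c'): match length 0
  offset=4 (pos 3, char 'a'): match length 0
  offset=5 (pos 2, char 'e'): match length 1
  offset=6 (pos 1, char 'e'): match length 3
  offset=7 (pos 0, char 'c'): match length 0
Longest match has length 3 at offset 6.
next_char = character at position 7 + 3 = 10 -> 'a'

Best match: offset=6, length=3 (matching 'eea' starting at position 1)
LZ77 triple: (6, 3, 'a')


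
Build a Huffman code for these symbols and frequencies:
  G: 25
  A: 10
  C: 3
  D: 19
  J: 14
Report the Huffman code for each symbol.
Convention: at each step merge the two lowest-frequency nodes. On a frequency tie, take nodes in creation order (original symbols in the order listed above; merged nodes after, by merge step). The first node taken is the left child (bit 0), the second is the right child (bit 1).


Huffman tree construction:
Step 1: Merge C(3) + A(10) = 13
Step 2: Merge (C+A)(13) + J(14) = 27
Step 3: Merge D(19) + G(25) = 44
Step 4: Merge ((C+A)+J)(27) + (D+G)(44) = 71
Read each symbol's code off the tree from the root (left child = 0, right child = 1).

Codes:
  G: 11 (length 2)
  A: 001 (length 3)
  C: 000 (length 3)
  D: 10 (length 2)
  J: 01 (length 2)
Average code length: 155/71 = 2.1831 bits/symbol


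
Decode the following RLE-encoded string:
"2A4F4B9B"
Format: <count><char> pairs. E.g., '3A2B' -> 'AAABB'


Expanding each <count><char> pair:
  2A -> 'AA'
  4F -> 'FFFF'
  4B -> 'BBBB'
  9B -> 'BBBBBBBBB'

Decoded = AAFFFFBBBBBBBBBBBBB
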